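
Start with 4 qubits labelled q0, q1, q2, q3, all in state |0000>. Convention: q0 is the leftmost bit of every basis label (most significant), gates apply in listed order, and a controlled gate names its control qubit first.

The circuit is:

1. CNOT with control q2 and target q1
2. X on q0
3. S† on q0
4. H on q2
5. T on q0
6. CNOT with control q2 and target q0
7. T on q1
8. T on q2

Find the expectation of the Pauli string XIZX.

The observable XIZX averages to 0.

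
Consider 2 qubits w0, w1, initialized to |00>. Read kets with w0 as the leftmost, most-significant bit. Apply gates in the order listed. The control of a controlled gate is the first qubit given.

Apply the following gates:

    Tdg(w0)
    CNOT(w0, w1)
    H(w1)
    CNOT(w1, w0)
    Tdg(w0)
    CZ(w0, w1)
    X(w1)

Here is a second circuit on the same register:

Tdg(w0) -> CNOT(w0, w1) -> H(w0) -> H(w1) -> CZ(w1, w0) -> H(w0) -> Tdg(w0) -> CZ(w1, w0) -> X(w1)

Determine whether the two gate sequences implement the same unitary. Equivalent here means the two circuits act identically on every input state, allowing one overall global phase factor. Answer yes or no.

Yes, they are equivalent — the unitaries differ by at most a global phase.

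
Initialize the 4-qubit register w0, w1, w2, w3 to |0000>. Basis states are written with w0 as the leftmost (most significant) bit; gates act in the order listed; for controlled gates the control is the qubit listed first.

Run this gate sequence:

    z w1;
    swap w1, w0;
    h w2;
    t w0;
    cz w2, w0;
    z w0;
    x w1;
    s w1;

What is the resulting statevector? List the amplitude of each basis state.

The resulting statevector has amplitude sqrt(2)*I/2 on |0100>, sqrt(2)*I/2 on |0110>, and 0 on every other basis state.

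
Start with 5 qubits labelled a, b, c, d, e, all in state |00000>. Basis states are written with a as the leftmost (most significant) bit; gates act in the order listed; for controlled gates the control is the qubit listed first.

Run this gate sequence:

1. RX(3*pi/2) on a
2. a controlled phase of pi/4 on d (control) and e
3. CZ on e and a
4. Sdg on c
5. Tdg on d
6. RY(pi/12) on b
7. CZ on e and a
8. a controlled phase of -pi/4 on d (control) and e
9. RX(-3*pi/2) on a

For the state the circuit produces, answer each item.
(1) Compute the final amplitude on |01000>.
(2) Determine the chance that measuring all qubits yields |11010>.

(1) The amplitude on |01000> is -sqrt(6 - 3*sqrt(2))/4 + sqrt(sqrt(2) + 2)/4.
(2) The probability of measuring |11010> is 0.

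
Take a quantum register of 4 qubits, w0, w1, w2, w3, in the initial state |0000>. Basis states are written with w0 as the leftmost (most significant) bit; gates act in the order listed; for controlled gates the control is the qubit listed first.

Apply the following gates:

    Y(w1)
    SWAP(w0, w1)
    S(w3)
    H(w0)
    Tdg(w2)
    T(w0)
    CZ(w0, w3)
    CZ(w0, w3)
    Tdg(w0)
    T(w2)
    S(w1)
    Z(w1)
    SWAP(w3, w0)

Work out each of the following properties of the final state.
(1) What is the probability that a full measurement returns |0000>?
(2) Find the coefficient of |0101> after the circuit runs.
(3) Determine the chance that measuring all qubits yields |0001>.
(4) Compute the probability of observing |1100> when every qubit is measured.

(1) A full measurement returns |0000> with probability 1/2.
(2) The amplitude on |0101> is 0.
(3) The probability of measuring |0001> is 1/2.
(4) The probability of measuring |1100> is 0.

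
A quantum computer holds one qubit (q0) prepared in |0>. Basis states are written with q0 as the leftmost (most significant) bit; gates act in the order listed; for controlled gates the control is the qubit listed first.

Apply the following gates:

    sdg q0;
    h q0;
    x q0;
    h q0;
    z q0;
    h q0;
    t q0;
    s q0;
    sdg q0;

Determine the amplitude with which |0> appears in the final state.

The final state's coefficient on |0> equals sqrt(2)/2. Key observation: the block from step 2 through step 5 cancels to the identity and can be dropped.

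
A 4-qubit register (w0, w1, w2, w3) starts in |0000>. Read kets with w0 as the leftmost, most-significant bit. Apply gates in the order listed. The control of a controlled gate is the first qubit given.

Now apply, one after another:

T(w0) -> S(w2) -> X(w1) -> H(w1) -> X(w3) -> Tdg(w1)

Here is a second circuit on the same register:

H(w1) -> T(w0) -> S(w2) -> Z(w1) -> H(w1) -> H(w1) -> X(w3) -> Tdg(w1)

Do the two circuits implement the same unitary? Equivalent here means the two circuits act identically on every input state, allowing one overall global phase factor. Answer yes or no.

Yes — the two circuits implement the same unitary up to a global phase.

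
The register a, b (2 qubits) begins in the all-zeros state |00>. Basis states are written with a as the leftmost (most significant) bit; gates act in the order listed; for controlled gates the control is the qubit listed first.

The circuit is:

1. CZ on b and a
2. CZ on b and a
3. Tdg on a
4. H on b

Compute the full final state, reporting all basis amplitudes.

The final amplitudes are sqrt(2)/2 on |00>, sqrt(2)/2 on |01>, 0 on |10>, 0 on |11>. Key observation: gates 1-2 undo each other exactly, leaving only the rest of the circuit to track.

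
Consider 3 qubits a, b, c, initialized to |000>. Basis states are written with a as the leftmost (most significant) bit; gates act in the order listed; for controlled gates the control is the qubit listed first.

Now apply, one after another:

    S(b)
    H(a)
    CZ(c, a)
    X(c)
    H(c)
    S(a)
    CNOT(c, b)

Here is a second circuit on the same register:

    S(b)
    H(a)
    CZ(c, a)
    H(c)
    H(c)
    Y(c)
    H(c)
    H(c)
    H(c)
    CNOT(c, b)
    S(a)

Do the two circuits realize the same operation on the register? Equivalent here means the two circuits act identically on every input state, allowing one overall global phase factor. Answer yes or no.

No, they are not equivalent — no single phase factor reconciles the two unitaries.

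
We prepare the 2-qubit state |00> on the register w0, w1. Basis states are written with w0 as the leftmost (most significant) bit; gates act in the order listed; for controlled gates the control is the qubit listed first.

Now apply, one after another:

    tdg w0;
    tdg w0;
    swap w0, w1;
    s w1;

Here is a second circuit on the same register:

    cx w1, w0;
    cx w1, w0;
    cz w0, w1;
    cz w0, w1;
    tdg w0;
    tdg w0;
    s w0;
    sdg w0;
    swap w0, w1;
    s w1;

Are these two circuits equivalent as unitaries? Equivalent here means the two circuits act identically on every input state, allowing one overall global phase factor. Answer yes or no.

Yes: on every input state the two circuits agree up to one overall phase factor.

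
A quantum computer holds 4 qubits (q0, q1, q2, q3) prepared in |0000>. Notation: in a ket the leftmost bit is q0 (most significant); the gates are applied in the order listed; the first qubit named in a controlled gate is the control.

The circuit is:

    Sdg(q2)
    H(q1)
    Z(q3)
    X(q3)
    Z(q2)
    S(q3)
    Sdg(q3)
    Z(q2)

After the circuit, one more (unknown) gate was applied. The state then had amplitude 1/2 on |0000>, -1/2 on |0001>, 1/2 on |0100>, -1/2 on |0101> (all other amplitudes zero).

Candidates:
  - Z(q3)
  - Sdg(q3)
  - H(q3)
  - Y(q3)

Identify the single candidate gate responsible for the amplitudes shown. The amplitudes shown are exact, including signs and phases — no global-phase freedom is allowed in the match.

The unique candidate consistent with the amplitudes is H(q3). Key observation: steps 5-8 multiply out to the identity, so the circuit reduces to the remaining gates.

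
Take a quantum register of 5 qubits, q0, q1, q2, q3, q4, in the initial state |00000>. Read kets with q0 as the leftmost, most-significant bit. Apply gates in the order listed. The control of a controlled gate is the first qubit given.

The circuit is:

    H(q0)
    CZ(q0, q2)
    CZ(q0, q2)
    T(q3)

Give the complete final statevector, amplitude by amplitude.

After the circuit, the state carries amplitude sqrt(2)/2 on |00000>, sqrt(2)/2 on |10000>, and 0 on every other basis state.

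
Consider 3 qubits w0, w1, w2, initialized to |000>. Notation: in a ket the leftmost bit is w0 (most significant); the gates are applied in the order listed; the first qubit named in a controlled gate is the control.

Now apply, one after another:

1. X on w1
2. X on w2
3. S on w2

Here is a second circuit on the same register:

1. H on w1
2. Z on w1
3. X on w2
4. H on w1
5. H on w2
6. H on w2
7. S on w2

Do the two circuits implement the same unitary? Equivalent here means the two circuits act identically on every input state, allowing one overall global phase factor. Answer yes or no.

Yes, they are equivalent — the unitaries differ by at most a global phase.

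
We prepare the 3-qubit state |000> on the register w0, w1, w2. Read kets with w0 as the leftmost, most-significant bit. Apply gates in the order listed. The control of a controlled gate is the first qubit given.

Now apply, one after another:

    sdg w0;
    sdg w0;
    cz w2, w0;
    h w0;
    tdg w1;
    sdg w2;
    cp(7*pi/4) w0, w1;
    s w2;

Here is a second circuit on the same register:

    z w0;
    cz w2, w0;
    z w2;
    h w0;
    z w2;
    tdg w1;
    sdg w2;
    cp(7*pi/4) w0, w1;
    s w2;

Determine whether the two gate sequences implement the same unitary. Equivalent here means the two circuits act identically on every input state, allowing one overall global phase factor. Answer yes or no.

Yes, they are equivalent — the unitaries differ by at most a global phase.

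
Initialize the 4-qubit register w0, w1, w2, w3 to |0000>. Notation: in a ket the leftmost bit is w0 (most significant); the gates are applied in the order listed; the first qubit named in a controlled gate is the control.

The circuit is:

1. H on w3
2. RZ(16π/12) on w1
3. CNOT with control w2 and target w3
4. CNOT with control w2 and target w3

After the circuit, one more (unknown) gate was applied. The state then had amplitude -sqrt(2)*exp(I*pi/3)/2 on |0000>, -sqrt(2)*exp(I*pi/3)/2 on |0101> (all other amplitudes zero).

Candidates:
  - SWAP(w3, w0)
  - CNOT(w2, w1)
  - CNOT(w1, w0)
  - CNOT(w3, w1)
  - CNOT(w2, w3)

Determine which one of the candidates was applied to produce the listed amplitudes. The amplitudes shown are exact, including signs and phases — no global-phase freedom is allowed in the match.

It was CNOT(w3, w1) that produced the state shown.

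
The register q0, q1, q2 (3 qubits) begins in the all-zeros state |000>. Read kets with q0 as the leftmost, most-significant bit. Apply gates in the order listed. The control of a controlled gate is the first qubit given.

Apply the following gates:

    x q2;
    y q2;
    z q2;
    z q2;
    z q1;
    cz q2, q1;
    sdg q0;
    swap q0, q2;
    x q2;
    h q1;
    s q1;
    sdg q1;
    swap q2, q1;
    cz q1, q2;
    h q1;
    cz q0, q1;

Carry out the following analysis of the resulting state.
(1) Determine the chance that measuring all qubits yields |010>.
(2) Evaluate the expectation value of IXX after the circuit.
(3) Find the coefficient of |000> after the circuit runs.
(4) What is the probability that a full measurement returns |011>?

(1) A full measurement returns |010> with probability 1/4.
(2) The expectation value of IXX is 1.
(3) The amplitude on |000> is -I/2.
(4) A full measurement returns |011> with probability 1/4.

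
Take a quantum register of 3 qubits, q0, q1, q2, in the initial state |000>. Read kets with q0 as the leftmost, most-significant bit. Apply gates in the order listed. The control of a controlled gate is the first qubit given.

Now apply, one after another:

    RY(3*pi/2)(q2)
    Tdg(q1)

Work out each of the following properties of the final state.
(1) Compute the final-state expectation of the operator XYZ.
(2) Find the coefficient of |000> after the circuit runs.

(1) The observable XYZ averages to 0.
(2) The final state's coefficient on |000> equals -sqrt(2)/2.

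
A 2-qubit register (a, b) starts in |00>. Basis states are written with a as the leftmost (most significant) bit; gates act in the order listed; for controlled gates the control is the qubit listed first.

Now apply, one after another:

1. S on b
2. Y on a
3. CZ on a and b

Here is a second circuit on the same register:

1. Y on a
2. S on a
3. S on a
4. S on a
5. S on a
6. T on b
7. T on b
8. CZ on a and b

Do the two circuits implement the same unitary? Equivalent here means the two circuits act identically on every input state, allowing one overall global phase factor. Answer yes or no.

Yes, they are equivalent — the unitaries differ by at most a global phase.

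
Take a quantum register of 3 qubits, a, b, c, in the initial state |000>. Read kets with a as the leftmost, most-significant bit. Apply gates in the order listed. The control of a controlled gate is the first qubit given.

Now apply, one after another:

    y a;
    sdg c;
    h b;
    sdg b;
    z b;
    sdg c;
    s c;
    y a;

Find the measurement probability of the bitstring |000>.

The probability of measuring |000> is 1/2.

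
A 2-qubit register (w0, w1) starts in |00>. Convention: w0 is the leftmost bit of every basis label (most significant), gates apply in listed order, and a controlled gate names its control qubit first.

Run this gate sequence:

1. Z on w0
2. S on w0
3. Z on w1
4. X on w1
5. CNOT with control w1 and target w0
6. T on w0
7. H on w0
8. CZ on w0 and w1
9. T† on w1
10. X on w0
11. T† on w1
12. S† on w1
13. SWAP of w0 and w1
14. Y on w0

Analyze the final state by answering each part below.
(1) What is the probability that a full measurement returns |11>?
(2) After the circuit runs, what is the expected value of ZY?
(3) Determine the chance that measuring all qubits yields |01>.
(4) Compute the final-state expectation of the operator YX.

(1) The probability of measuring |11> is 0.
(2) In the final state, ZY has expectation 0.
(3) Outcome |01> occurs with probability 1/2.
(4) The observable YX averages to 0.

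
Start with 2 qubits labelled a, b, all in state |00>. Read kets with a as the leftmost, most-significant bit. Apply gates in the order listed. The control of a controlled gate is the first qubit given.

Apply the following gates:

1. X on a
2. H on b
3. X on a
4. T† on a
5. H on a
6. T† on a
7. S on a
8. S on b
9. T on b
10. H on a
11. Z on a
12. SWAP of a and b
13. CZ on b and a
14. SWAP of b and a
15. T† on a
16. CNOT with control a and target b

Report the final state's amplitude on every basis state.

After the circuit, the state carries amplitude sqrt(2)*(1 + exp(I*pi/4))/4 on |00>, sqrt(2)*(-1 + exp(3*I*pi/4))/4 on |01>, sqrt(2)*(-exp(3*I*pi/4) + I)/4 on |10>, sqrt(2)*(1 + exp(3*I*pi/4))/4 on |11>.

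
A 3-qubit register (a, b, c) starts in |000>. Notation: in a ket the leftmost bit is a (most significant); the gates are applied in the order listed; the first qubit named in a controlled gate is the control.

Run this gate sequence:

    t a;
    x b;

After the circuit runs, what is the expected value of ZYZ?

The expectation value of ZYZ is 0.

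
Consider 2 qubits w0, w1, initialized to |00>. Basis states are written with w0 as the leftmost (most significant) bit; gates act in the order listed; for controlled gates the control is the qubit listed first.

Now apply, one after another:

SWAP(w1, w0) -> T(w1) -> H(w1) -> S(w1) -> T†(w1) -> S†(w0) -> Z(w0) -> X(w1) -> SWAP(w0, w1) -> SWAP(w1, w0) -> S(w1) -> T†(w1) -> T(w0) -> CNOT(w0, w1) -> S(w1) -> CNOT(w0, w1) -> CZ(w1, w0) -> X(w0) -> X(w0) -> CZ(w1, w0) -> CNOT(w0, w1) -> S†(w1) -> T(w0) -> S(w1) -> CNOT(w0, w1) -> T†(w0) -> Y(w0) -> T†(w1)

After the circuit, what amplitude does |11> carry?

The amplitude on |11> is -sqrt(2)/2.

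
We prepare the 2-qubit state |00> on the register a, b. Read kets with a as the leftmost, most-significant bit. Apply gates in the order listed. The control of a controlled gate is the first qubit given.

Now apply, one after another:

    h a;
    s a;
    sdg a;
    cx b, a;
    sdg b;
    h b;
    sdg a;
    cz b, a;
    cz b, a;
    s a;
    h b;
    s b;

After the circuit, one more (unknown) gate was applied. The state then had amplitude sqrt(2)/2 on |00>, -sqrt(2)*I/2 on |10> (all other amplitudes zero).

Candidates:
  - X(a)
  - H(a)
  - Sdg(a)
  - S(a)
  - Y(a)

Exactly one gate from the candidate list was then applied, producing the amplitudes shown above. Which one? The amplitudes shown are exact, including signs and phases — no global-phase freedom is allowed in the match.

The applied gate was Sdg(a). Key observation: the block from step 5 through step 12 cancels to the identity and can be dropped.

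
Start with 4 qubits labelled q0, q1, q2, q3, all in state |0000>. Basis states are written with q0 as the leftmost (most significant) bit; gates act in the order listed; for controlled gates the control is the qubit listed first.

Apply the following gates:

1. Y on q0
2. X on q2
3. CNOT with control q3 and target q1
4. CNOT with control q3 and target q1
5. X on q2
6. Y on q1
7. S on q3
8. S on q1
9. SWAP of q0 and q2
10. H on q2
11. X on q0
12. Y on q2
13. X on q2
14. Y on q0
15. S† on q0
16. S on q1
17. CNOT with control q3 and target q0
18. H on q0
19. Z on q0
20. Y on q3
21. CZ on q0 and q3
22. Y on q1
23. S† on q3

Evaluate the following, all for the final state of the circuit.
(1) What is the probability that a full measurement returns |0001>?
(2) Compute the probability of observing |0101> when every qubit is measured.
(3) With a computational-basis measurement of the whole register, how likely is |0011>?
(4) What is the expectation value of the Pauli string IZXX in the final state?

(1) Outcome |0001> occurs with probability 1/4.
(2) Outcome |0101> occurs with probability 0.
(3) A full measurement returns |0011> with probability 1/4.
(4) The expectation value of IZXX is 0.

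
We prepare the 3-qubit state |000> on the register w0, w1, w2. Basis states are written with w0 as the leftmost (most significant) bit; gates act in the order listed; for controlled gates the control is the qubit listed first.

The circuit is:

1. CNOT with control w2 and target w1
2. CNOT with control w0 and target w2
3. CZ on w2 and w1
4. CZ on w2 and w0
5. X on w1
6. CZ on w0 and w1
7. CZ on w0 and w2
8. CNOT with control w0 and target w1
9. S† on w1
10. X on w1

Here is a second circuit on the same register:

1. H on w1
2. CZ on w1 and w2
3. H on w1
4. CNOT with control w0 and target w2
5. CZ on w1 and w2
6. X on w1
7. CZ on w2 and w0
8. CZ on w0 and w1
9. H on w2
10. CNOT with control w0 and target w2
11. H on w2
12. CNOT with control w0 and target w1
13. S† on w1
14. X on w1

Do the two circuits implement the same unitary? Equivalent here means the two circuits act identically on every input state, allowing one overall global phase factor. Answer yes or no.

Yes — the two circuits implement the same unitary up to a global phase.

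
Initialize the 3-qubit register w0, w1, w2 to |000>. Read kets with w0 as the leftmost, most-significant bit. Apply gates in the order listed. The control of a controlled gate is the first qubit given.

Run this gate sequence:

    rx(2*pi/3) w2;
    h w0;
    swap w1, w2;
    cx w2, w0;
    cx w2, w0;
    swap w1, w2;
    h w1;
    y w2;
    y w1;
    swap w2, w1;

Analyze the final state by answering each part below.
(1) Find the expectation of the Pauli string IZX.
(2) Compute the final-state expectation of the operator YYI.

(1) The expectation value of IZX is -1/2. Key observation: gates 3-6 undo each other exactly, leaving only the rest of the circuit to track.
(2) In the final state, YYI has expectation 0.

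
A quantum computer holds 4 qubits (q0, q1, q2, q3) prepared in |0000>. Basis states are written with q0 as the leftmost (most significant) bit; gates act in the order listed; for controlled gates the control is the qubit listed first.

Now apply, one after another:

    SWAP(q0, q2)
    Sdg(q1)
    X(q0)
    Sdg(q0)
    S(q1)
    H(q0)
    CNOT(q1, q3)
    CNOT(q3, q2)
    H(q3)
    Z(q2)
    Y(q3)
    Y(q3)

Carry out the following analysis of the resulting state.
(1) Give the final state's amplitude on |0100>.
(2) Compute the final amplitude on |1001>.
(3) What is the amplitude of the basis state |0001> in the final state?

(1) |0100> carries amplitude 0 in the final state.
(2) The amplitude on |1001> is I/2.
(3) The final state's coefficient on |0001> equals -I/2.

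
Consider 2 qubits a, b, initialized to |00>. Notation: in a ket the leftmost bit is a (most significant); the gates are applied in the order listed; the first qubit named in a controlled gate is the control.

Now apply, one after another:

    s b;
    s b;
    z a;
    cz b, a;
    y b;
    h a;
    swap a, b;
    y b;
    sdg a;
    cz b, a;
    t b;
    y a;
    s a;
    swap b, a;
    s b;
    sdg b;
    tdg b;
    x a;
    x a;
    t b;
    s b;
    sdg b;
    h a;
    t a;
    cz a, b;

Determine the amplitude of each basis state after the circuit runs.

The resulting statevector has amplitude -1/2 - exp(I*pi/4)/2 on |00>, 0 on |01>, -exp(I*pi/4)/2 + I/2 on |10>, 0 on |11>. Key observation: gates 15-22 undo each other exactly, leaving only the rest of the circuit to track.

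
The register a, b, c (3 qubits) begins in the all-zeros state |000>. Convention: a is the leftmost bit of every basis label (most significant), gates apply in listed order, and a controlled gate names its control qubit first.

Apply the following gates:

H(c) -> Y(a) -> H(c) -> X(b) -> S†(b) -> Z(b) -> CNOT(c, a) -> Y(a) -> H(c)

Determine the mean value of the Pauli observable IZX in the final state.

In the final state, IZX has expectation -1.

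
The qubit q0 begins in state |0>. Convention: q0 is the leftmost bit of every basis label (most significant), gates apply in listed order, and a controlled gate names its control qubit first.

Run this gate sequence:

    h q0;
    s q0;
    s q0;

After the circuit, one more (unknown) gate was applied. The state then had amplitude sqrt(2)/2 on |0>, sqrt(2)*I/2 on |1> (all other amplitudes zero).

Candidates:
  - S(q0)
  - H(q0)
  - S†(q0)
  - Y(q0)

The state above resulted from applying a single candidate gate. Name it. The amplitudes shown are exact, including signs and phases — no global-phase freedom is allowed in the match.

The unique candidate consistent with the amplitudes is S†(q0).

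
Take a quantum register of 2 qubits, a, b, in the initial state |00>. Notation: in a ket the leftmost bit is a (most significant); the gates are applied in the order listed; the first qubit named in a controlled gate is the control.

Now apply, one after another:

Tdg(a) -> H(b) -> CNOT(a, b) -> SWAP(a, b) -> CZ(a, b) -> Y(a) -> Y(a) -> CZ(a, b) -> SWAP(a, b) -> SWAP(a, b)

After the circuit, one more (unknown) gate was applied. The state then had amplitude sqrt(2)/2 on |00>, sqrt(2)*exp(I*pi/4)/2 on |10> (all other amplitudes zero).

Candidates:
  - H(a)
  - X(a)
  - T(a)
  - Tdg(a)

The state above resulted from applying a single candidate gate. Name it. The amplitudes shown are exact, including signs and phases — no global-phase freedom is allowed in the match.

The applied gate was T(a). Key observation: the block from step 4 through step 9 cancels to the identity and can be dropped.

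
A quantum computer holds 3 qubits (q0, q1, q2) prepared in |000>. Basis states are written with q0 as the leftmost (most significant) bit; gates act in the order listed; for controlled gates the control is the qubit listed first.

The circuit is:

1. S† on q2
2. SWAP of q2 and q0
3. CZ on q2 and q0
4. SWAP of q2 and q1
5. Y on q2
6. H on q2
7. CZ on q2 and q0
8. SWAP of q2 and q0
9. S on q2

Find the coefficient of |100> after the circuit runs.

The amplitude on |100> is -sqrt(2)*I/2.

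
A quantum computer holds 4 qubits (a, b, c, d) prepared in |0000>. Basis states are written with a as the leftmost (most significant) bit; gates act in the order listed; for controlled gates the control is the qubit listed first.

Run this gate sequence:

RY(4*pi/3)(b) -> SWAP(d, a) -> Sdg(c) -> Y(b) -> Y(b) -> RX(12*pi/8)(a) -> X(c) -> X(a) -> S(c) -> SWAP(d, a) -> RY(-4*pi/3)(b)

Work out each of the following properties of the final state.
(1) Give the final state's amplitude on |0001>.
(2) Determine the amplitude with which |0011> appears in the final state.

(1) The amplitude on |0001> is 0.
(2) The amplitude on |0011> is -sqrt(2)*I/2.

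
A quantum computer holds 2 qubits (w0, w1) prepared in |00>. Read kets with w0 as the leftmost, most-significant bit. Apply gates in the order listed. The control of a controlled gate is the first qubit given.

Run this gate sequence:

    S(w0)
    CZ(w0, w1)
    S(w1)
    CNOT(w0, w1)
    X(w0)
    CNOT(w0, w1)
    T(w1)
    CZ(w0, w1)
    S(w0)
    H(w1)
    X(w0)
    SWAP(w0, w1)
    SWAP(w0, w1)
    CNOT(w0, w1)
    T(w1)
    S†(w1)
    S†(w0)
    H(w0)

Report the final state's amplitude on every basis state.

After the circuit, the state carries amplitude -exp(3*I*pi/4)/2 on |00>, I/2 on |01>, -exp(3*I*pi/4)/2 on |10>, I/2 on |11>. Key observation: the block from step 12 through step 13 cancels to the identity and can be dropped.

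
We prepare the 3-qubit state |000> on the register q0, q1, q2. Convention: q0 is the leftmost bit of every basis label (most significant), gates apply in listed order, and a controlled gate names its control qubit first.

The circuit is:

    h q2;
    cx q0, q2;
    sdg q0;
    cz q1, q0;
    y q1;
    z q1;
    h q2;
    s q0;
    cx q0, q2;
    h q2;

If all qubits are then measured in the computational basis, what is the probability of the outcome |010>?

A full measurement returns |010> with probability 1/2.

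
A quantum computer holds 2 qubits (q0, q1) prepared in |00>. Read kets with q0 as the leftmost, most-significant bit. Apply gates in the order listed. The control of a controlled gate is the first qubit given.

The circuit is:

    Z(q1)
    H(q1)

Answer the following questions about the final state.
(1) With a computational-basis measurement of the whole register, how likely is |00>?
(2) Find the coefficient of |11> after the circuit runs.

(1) A full measurement returns |00> with probability 1/2.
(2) The final state's coefficient on |11> equals 0.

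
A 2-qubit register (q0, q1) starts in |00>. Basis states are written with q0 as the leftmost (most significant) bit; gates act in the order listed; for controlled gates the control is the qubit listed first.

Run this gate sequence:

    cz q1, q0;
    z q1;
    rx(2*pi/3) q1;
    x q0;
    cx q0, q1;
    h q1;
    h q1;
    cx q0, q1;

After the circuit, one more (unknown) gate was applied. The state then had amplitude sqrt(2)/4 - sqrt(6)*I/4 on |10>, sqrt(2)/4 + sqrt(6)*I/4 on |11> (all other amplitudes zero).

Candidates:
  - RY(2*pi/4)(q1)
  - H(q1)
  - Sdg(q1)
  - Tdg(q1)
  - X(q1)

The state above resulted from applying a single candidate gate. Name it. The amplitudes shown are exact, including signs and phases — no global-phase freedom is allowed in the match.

The applied gate was H(q1). Key observation: the block from step 5 through step 8 cancels to the identity and can be dropped.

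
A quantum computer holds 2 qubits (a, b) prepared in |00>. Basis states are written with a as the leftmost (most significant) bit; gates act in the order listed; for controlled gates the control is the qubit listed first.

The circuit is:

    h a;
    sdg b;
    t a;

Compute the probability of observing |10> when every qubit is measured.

A full measurement returns |10> with probability 1/2.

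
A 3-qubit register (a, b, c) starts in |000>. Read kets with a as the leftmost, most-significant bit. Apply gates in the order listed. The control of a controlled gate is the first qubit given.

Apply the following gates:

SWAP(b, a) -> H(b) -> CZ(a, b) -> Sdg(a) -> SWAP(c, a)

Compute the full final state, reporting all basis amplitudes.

The final amplitudes are sqrt(2)/2 on |000>, sqrt(2)/2 on |010>, and 0 on every other basis state.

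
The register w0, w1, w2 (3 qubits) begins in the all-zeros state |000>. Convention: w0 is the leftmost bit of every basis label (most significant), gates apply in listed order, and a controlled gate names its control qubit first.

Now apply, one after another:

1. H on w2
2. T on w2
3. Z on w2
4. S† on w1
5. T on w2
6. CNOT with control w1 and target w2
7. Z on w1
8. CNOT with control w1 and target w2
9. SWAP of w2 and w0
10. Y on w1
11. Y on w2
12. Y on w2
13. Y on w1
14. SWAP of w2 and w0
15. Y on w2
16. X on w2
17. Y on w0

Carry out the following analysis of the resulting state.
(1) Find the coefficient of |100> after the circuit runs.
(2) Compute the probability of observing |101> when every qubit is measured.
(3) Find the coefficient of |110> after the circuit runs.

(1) The amplitude on |100> is -sqrt(2)/2. Key observation: steps 9-14 multiply out to the identity, so the circuit reduces to the remaining gates.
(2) Outcome |101> occurs with probability 1/2.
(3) |110> carries amplitude 0 in the final state.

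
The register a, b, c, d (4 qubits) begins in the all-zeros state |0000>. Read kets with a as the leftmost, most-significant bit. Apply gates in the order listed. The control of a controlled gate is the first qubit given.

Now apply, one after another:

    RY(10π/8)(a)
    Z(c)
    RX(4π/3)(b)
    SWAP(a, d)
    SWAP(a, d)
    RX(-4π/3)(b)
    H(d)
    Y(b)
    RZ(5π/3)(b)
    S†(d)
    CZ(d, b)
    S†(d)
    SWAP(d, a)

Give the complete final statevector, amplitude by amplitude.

The final amplitudes are sqrt(4 - 2*sqrt(2))*exp(I*pi/3)/4 on |0100>, -sqrt(2*sqrt(2) + 4)*exp(I*pi/3)/4 on |0101>, sqrt(4 - 2*sqrt(2))*exp(I*pi/3)/4 on |1100>, -sqrt(2*sqrt(2) + 4)*exp(I*pi/3)/4 on |1101>, and 0 on every other basis state. Key observation: steps 3-6 multiply out to the identity, so the circuit reduces to the remaining gates.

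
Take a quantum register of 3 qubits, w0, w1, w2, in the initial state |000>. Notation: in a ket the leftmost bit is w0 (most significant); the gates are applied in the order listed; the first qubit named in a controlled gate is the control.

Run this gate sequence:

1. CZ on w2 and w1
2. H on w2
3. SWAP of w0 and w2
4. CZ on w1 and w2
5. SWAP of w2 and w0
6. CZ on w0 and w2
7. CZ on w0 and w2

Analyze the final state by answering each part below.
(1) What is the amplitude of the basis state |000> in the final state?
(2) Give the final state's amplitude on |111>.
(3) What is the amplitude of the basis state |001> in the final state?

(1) The amplitude on |000> is sqrt(2)/2. Key observation: steps 6-7 multiply out to the identity, so the circuit reduces to the remaining gates.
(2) The amplitude on |111> is 0.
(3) The final state's coefficient on |001> equals sqrt(2)/2.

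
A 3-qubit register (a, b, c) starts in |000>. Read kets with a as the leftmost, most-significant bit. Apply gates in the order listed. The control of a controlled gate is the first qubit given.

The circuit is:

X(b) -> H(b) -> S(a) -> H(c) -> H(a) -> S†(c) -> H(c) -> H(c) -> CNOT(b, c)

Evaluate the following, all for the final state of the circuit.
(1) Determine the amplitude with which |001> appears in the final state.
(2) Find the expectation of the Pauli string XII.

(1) The amplitude on |001> is -sqrt(2)*I/4.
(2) In the final state, XII has expectation 1.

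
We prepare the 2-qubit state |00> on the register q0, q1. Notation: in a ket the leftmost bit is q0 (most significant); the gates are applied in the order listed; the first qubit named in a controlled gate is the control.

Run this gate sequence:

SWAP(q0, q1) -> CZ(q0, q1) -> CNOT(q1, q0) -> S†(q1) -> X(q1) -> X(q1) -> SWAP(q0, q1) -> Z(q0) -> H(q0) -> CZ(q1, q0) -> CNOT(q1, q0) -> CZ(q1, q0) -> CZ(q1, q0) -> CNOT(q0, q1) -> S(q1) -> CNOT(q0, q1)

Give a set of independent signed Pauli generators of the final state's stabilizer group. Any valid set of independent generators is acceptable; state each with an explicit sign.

The final state is stabilized by the group generated by +YI, +IZ; other independent generating sets are equally valid.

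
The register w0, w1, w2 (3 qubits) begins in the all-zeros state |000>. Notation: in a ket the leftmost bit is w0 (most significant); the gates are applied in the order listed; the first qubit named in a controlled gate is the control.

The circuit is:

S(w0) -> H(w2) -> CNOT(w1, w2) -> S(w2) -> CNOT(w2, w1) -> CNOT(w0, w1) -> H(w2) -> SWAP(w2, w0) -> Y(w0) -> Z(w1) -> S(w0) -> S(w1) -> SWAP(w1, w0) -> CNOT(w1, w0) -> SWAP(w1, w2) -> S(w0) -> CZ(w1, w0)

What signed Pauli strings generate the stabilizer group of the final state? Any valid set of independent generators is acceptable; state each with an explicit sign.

The final state is stabilized by the group generated by -YIZ, -ZIY, +IZI; other independent generating sets are equally valid.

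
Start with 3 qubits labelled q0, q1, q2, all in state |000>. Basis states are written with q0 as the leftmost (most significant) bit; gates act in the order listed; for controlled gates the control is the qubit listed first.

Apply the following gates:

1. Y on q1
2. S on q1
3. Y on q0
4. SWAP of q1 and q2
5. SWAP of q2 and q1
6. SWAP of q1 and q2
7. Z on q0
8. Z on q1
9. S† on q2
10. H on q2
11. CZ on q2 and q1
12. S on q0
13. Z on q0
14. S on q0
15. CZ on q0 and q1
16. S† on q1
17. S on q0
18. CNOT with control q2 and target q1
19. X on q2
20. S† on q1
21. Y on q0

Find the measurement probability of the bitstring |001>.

Outcome |001> occurs with probability 1/2.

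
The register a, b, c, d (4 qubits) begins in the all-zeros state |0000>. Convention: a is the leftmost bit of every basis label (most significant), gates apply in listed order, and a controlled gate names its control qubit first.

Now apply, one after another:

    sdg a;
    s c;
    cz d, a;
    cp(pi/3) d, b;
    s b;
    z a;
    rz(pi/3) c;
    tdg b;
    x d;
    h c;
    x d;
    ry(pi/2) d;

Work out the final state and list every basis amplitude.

After the circuit, the state carries amplitude -exp(5*I*pi/6)/2 on |0000>, -exp(5*I*pi/6)/2 on |0001>, -exp(5*I*pi/6)/2 on |0010>, -exp(5*I*pi/6)/2 on |0011>, and 0 on every other basis state.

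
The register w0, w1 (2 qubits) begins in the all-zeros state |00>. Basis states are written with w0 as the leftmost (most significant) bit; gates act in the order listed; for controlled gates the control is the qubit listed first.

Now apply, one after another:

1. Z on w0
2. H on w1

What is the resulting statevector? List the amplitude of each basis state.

After the circuit, the state carries amplitude sqrt(2)/2 on |00>, sqrt(2)/2 on |01>, 0 on |10>, 0 on |11>.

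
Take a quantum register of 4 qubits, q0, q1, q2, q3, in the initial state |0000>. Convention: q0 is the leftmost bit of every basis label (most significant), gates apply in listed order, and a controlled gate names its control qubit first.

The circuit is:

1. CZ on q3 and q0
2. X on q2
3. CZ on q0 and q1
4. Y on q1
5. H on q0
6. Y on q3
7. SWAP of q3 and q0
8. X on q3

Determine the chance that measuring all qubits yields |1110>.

Outcome |1110> occurs with probability 1/2.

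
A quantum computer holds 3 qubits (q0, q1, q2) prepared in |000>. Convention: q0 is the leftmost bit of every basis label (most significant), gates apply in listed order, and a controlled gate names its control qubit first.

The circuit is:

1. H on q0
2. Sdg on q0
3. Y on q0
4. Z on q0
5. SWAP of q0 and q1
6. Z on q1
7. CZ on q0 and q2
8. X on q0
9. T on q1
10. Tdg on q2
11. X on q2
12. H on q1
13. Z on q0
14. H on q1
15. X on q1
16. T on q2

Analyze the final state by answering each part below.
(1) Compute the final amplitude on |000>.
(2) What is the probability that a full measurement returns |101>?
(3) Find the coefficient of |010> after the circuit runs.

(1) The amplitude on |000> is 0.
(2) The probability of measuring |101> is 1/2.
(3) The final state's coefficient on |010> equals 0.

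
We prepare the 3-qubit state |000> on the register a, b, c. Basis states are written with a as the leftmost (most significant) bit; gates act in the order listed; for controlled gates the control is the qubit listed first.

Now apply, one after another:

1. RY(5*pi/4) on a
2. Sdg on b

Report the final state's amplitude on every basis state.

The resulting statevector has amplitude -sqrt(2 - sqrt(2))/2 on |000>, sqrt(sqrt(2) + 2)/2 on |100>, and 0 on every other basis state.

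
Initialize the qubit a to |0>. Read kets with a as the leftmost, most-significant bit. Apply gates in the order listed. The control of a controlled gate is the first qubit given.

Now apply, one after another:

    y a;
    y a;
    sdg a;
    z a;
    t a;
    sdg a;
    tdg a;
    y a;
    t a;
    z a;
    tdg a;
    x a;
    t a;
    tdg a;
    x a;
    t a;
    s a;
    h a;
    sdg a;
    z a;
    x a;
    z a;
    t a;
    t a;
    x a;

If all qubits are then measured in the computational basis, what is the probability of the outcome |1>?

A full measurement returns |1> with probability 1/2. Key observation: steps 11-16 multiply out to the identity, so the circuit reduces to the remaining gates.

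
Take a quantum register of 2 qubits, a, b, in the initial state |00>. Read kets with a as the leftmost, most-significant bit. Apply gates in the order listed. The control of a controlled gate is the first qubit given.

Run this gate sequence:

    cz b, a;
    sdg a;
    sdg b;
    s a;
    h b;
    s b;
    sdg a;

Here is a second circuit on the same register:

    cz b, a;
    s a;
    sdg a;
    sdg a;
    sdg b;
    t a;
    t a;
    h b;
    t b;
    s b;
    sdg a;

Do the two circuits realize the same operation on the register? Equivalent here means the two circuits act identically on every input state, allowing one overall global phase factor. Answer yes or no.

No, they are not equivalent — no single phase factor reconciles the two unitaries.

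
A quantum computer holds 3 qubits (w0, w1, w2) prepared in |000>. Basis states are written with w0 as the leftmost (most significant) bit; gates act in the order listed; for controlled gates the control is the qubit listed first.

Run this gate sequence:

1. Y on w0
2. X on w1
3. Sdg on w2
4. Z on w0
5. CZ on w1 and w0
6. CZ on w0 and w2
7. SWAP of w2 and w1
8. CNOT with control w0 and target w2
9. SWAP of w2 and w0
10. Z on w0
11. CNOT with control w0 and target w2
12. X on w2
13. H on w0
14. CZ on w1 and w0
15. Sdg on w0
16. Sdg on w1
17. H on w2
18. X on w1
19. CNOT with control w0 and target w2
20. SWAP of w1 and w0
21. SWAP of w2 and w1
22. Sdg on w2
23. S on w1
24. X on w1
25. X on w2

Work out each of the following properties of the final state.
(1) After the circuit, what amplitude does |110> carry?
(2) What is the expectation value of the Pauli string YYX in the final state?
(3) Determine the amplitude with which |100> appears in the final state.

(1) The amplitude on |110> is -I/2.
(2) The observable YYX averages to 0.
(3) |100> carries amplitude 1/2 in the final state.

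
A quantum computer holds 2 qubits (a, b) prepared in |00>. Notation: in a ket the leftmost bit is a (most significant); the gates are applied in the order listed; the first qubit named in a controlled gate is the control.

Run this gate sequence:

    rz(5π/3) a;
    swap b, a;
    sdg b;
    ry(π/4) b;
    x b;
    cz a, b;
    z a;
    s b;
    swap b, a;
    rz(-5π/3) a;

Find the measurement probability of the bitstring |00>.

The probability of measuring |00> is 1/2 - sqrt(2)/4.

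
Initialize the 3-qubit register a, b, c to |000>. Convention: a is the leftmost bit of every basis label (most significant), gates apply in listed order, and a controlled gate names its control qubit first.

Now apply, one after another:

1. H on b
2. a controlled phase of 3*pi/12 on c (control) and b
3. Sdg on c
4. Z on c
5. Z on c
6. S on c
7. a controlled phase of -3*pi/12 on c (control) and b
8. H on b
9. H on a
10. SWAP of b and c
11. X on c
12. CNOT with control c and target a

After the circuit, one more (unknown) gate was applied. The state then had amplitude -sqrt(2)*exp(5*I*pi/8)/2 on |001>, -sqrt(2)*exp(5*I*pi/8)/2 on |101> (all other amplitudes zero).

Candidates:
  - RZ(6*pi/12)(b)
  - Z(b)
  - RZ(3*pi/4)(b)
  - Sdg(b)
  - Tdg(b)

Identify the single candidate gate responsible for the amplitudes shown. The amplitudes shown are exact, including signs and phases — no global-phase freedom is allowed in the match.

The unique candidate consistent with the amplitudes is RZ(3*pi/4)(b). Key observation: the block from step 1 through step 8 cancels to the identity and can be dropped.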